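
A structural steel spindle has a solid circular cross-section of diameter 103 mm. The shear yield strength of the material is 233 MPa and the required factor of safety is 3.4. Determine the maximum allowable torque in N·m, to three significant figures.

T_allow = 14700 N·m

τ_allow = 233/3.4 = 68.53 MPa.
For a solid shaft T_allow = τ_allow·πd³/16; πd³/16 = π×103³/16 = 214600 mm³.
T_allow = 68.53×214600 = 1.470×10^7 N·mm = 14700 N·m.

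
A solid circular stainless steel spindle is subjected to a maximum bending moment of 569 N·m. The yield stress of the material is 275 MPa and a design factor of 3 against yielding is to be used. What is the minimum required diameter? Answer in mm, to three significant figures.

σ_allow = 275/3 = 91.67 MPa.
For a solid circular section σ = 32M/(πd³), so d³ = 32M/(π σ_allow) = 32×569000/(π×91.67) = 63230 mm³.
d = 39.84 mm.

d = 39.8 mm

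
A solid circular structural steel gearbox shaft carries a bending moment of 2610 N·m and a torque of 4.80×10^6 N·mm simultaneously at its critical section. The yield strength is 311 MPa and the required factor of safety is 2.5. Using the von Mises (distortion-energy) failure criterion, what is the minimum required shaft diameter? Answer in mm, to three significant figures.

σ_allow = σ_y/n = 311/2.5 = 124.4 MPa.
For a solid shaft σ_b = 32M/(πd³) and τ = 16T/(πd³), so the von Mises stress is σ' = (16/πd³)·√(4M²+3T²).
√(4M²+3T²) = √(4×(2.610×10^6)² + 3×(4.800×10^6)²) = 9.817×10^6 N·mm.
d³ = 16×9.817×10^6/(π×124.4) = 401900 mm³.
d = 73.80 mm.

d = 73.8 mm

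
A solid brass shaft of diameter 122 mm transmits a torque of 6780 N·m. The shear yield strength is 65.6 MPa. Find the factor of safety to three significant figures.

τ = 16T/(πd³) = 16×6780000/(π×122³) = 19.02 MPa.
n = τ_limit/τ = 65.6/19.02 = 3.450.

n = 3.45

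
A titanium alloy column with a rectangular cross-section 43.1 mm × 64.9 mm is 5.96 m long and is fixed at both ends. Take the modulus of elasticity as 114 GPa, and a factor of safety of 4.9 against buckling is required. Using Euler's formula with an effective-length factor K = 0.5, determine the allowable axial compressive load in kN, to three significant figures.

P_allow = 11.2 kN

Buckling occurs about the weak axis: I_min = h·b³/12 = 64.9×43.1³/12 = 433000 mm⁴ (b = 43.1 mm is the smaller dimension).
Effective length L_e = KL = 0.5×5.96 m = 2980 mm.
Euler critical load P_cr = π²EI/L_e² = π²×114000×433000/2980² = 54860 N.
P_allow = P_cr/n = 54860/4.9 = 11200 N.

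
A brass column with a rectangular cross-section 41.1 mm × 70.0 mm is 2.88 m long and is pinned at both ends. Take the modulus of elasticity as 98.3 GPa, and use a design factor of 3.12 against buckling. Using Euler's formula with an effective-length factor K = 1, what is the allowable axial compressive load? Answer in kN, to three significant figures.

Buckling occurs about the weak axis: I_min = h·b³/12 = 70.0×41.1³/12 = 405000 mm⁴ (b = 41.1 mm is the smaller dimension).
Effective length L_e = KL = 1×2.88 m = 2880 mm.
Euler critical load P_cr = π²EI/L_e² = π²×98300×405000/2880² = 47370 N.
P_allow = P_cr/n = 47370/3.12 = 15180 N.

P_allow = 15.2 kN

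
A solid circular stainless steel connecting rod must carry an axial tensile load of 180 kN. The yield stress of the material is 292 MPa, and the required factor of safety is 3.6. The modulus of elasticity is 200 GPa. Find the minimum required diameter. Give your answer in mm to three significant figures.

d = 53.2 mm

Allowable stress σ_allow = 292/3.6 = 81.11 MPa.
Required area A = F/σ_allow = 180000/81.11 = 2219 mm².
A = πd²/4 → d = √(4A/π) = 53.16 mm.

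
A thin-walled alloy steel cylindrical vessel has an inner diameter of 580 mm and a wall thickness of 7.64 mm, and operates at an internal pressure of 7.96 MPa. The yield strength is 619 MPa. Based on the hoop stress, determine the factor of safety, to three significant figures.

n = 2.05

σ_h = pD/(2t) = 7.96×580/(2×7.64) = 302.1 MPa.
n = 619/302.1 = 2.049.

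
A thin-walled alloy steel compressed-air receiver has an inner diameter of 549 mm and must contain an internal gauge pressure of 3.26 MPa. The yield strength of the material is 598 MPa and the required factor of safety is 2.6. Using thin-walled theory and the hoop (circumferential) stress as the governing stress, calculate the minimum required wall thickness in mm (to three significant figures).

t = 3.89 mm

σ_allow = 598/2.6 = 230.0 MPa.
Hoop stress σ_h = pD/(2t), so t = pD/(2σ_allow) = 3.26×549/(2×230.0) = 3.891 mm.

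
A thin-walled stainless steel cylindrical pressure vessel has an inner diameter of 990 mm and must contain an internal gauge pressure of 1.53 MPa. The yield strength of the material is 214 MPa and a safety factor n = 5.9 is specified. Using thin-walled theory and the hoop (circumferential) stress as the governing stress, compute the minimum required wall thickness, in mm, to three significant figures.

t = 20.9 mm

σ_allow = 214/5.9 = 36.27 MPa.
Hoop stress σ_h = pD/(2t), so t = pD/(2σ_allow) = 1.53×990/(2×36.27) = 20.88 mm.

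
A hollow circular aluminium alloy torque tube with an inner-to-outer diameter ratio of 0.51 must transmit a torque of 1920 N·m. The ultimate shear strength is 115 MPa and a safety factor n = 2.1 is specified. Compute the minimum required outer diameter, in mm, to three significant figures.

τ_allow = 115/2.1 = 54.76 MPa.
For a hollow shaft τ = 16T/[πd_o³(1−k⁴)] with k = 0.51, so 1−k⁴ = 0.9323.
d_o³ = 16T/[π τ_allow (1−k⁴)] = 16×1920000/(π×54.76×0.9323) = 191500 mm³.
d_o = 57.64 mm.

d_o = 57.6 mm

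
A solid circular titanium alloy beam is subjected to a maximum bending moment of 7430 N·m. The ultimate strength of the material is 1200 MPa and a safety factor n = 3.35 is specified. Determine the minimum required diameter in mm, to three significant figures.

d = 59.6 mm

σ_allow = 1200/3.35 = 358.2 MPa.
For a solid circular section σ = 32M/(πd³), so d³ = 32M/(π σ_allow) = 32×7430000/(π×358.2) = 211300 mm³.
d = 59.56 mm.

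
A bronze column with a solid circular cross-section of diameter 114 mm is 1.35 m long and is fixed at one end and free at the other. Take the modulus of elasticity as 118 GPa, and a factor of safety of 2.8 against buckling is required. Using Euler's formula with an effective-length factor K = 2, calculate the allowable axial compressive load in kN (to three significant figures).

I = πd⁴/64 = π×114⁴/64 = 8.291×10^6 mm⁴.
Effective length L_e = KL = 2×1.35 m = 2700 mm.
Euler critical load P_cr = π²EI/L_e² = π²×118000×8.291×10^6/2700² = 1.324×10^6 N.
P_allow = P_cr/n = 1.324×10^6/2.8 = 473000 N.

P_allow = 473 kN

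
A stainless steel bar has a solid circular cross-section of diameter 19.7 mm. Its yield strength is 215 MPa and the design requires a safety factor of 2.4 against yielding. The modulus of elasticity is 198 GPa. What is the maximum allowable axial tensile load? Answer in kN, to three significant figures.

F_allow = 27.3 kN

σ_allow = 215/2.4 = 89.58 MPa.
A = πd²/4 = π×19.7²/4 = 304.8 mm².
F_allow = σ_allow × A = 89.58×304.8 = 27310 N.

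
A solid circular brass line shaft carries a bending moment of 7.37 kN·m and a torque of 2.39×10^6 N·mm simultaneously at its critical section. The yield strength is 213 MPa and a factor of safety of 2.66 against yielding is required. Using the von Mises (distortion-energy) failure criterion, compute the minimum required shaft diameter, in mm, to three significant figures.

σ_allow = σ_y/n = 213/2.66 = 80.08 MPa.
For a solid shaft σ_b = 32M/(πd³) and τ = 16T/(πd³), so the von Mises stress is σ' = (16/πd³)·√(4M²+3T²).
√(4M²+3T²) = √(4×(7.370×10^6)² + 3×(2.390×10^6)²) = 1.531×10^7 N·mm.
d³ = 16×1.531×10^7/(π×80.08) = 973800 mm³.
d = 99.12 mm.

d = 99.1 mm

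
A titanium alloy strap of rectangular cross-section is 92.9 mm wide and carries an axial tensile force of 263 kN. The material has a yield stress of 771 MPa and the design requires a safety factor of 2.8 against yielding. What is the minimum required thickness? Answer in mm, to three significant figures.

σ_allow = 771/2.8 = 275.4 MPa.
Required area A = F/σ_allow = 263000/275.4 = 955.1 mm².
t = A/w = 955.1/92.9 = 10.28 mm.

t = 10.3 mm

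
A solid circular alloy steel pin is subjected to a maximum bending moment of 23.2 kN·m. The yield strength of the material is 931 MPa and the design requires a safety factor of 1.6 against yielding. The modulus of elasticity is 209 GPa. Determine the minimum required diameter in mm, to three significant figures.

σ_allow = 931/1.6 = 581.9 MPa.
For a solid circular section σ = 32M/(πd³), so d³ = 32M/(π σ_allow) = 32×2.3200×10^7/(π×581.9) = 406100 mm³.
d = 74.05 mm.

d = 74.1 mm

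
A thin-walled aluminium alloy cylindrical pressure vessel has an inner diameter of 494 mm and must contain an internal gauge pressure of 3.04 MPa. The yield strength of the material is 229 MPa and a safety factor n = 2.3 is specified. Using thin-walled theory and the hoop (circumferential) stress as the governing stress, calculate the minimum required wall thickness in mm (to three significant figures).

t = 7.54 mm

σ_allow = 229/2.3 = 99.57 MPa.
Hoop stress σ_h = pD/(2t), so t = pD/(2σ_allow) = 3.04×494/(2×99.57) = 7.542 mm.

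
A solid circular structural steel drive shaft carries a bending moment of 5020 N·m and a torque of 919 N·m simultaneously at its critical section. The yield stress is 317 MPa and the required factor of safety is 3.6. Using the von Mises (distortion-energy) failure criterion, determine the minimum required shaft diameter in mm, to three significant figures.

d = 83.8 mm

σ_allow = σ_y/n = 317/3.6 = 88.06 MPa.
For a solid shaft σ_b = 32M/(πd³) and τ = 16T/(πd³), so the von Mises stress is σ' = (16/πd³)·√(4M²+3T²).
√(4M²+3T²) = √(4×(5.020×10^6)² + 3×(919000)²) = 1.017×10^7 N·mm.
d³ = 16×1.017×10^7/(π×88.06) = 587900 mm³.
d = 83.77 mm.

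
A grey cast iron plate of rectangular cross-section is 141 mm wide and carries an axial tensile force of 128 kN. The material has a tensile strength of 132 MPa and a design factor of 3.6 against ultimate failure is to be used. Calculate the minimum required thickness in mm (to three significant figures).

t = 24.8 mm

σ_allow = 132/3.6 = 36.67 MPa.
Required area A = F/σ_allow = 128000/36.67 = 3491 mm².
t = A/w = 3491/141 = 24.76 mm.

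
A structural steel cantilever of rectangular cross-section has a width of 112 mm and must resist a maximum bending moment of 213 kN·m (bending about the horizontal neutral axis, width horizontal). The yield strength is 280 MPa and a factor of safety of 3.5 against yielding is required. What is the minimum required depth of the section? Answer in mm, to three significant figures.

σ_allow = 280/3.5 = 80.00 MPa.
For a rectangular section σ = 6M/(bh²), so h² = 6M/(b σ_allow) = 6×2.1300×10^8/(112×80.00) = 142600 mm².
h = 377.7 mm.

h = 378 mm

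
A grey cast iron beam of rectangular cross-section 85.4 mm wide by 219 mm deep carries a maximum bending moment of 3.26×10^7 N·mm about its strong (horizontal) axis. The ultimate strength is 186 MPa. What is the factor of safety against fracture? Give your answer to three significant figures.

n = 3.89

Section modulus S = bh²/6 = 85.4×219²/6 = 682600 mm³.
σ = M/S = 3.2600×10^7/682600 = 47.76 MPa.
n = 186/47.76 = 3.895.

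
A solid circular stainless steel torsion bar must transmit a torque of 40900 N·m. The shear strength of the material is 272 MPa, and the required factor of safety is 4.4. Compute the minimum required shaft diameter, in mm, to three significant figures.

d = 150 mm

Allowable shear stress τ_allow = 272/4.4 = 61.82 MPa.
For a solid shaft τ = 16T/(πd³), so d³ = 16T/(π τ_allow) = 16×4.0900×10^7/(π×61.82) = 3.370×10^6 mm³.
d = (3.370×10^6)^(1/3) = 149.9 mm.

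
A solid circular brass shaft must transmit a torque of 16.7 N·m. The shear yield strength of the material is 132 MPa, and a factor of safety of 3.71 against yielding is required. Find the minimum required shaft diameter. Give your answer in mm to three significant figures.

Allowable shear stress τ_allow = 132/3.71 = 35.58 MPa.
For a solid shaft τ = 16T/(πd³), so d³ = 16T/(π τ_allow) = 16×16700/(π×35.58) = 2390 mm³.
d = (2390)^(1/3) = 13.37 mm.

d = 13.4 mm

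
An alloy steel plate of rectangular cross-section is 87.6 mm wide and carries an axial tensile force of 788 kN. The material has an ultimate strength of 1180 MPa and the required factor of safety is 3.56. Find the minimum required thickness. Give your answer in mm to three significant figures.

t = 27.1 mm

σ_allow = 1180/3.56 = 331.5 MPa.
Required area A = F/σ_allow = 788000/331.5 = 2377 mm².
t = A/w = 2377/87.6 = 27.14 mm.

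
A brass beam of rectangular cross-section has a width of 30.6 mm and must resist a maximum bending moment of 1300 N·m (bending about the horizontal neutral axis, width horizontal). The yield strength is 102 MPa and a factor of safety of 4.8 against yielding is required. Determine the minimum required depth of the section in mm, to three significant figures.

σ_allow = 102/4.8 = 21.25 MPa.
For a rectangular section σ = 6M/(bh²), so h² = 6M/(b σ_allow) = 6×1300000/(30.6×21.25) = 12000 mm².
h = 109.5 mm.

h = 110 mm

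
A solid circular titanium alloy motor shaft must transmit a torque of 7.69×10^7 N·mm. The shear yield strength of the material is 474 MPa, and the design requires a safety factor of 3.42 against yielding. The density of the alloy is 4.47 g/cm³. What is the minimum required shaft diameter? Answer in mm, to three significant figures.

Allowable shear stress τ_allow = 474/3.42 = 138.6 MPa.
For a solid shaft τ = 16T/(πd³), so d³ = 16T/(π τ_allow) = 16×7.6900×10^7/(π×138.6) = 2.826×10^6 mm³.
d = (2.826×10^6)^(1/3) = 141.4 mm.

d = 141 mm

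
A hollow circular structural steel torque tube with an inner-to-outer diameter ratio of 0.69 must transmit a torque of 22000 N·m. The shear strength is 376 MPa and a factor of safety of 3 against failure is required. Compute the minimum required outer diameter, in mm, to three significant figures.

τ_allow = 376/3 = 125.3 MPa.
For a hollow shaft τ = 16T/[πd_o³(1−k⁴)] with k = 0.69, so 1−k⁴ = 0.7733.
d_o³ = 16T/[π τ_allow (1−k⁴)] = 16×2.2000×10^7/(π×125.3×0.7733) = 1.156×10^6 mm³.
d_o = 105.0 mm.

d_o = 105 mm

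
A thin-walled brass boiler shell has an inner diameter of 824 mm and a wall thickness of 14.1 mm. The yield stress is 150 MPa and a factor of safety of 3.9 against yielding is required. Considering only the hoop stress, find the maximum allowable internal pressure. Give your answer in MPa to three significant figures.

p_allow = 1.32 MPa

σ_allow = 150/3.9 = 38.46 MPa.
σ_h = pD/(2t) → p_allow = 2σ_allow t/D = 2×38.46×14.1/824 = 1.316 MPa.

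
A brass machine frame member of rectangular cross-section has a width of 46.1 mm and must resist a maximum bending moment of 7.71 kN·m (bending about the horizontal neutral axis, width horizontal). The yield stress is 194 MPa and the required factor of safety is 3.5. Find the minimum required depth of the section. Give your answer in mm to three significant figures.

σ_allow = 194/3.5 = 55.43 MPa.
For a rectangular section σ = 6M/(bh²), so h² = 6M/(b σ_allow) = 6×7710000/(46.1×55.43) = 18100 mm².
h = 134.6 mm.

h = 135 mm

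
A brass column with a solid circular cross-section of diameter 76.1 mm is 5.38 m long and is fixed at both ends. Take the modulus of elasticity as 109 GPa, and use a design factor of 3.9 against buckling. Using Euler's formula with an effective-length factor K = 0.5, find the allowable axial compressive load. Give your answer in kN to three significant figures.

P_allow = 62.8 kN

I = πd⁴/64 = π×76.1⁴/64 = 1.646×10^6 mm⁴.
Effective length L_e = KL = 0.5×5.38 m = 2690 mm.
Euler critical load P_cr = π²EI/L_e² = π²×109000×1.646×10^6/2690² = 244800 N.
P_allow = P_cr/n = 244800/3.9 = 62760 N.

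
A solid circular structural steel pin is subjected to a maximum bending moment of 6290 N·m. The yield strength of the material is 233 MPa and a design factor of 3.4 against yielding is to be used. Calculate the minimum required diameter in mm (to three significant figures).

σ_allow = 233/3.4 = 68.53 MPa.
For a solid circular section σ = 32M/(πd³), so d³ = 32M/(π σ_allow) = 32×6290000/(π×68.53) = 934900 mm³.
d = 97.78 mm.

d = 97.8 mm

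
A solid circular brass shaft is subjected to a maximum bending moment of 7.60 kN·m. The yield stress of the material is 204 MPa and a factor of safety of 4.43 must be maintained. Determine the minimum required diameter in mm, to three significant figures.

d = 119 mm

σ_allow = 204/4.43 = 46.05 MPa.
For a solid circular section σ = 32M/(πd³), so d³ = 32M/(π σ_allow) = 32×7600000/(π×46.05) = 1.681×10^6 mm³.
d = 118.9 mm.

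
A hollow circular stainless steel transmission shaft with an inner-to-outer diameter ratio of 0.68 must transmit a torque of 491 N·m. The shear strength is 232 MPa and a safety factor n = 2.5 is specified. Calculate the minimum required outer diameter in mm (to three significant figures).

τ_allow = 232/2.5 = 92.80 MPa.
For a hollow shaft τ = 16T/[πd_o³(1−k⁴)] with k = 0.68, so 1−k⁴ = 0.7862.
d_o³ = 16T/[π τ_allow (1−k⁴)] = 16×491000/(π×92.80×0.7862) = 34280 mm³.
d_o = 32.48 mm.

d_o = 32.5 mm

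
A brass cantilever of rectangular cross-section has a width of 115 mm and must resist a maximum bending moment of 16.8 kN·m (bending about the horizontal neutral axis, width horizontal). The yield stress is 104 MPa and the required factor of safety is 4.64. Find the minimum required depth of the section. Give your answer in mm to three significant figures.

σ_allow = 104/4.64 = 22.41 MPa.
For a rectangular section σ = 6M/(bh²), so h² = 6M/(b σ_allow) = 6×1.6800×10^7/(115×22.41) = 39110 mm².
h = 197.8 mm.

h = 198 mm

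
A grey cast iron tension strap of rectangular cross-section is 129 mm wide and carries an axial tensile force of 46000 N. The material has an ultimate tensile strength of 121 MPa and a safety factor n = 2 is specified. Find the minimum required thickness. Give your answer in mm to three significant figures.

t = 5.89 mm

σ_allow = 121/2 = 60.50 MPa.
Required area A = F/σ_allow = 46000/60.50 = 760.3 mm².
t = A/w = 760.3/129 = 5.894 mm.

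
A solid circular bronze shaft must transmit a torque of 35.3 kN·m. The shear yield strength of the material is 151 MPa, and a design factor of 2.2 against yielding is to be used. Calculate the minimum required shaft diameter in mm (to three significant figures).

Allowable shear stress τ_allow = 151/2.2 = 68.64 MPa.
For a solid shaft τ = 16T/(πd³), so d³ = 16T/(π τ_allow) = 16×3.5300×10^7/(π×68.64) = 2.619×10^6 mm³.
d = (2.619×10^6)^(1/3) = 137.8 mm.

d = 138 mm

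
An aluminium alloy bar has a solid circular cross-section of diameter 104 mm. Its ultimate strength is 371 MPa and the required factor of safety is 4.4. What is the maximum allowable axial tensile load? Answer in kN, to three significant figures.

F_allow = 716 kN

σ_allow = 371/4.4 = 84.32 MPa.
A = πd²/4 = π×104²/4 = 8495 mm².
F_allow = σ_allow × A = 84.32×8495 = 716300 N.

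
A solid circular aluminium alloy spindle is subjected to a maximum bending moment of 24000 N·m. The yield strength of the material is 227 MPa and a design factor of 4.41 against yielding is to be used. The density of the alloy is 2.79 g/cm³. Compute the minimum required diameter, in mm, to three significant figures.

σ_allow = 227/4.41 = 51.47 MPa.
For a solid circular section σ = 32M/(πd³), so d³ = 32M/(π σ_allow) = 32×2.4000×10^7/(π×51.47) = 4.749×10^6 mm³.
d = 168.1 mm.

d = 168 mm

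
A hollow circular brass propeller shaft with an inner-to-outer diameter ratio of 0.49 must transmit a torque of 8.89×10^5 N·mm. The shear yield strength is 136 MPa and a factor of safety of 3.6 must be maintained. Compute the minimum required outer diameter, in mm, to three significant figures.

d_o = 50.3 mm

τ_allow = 136/3.6 = 37.78 MPa.
For a hollow shaft τ = 16T/[πd_o³(1−k⁴)] with k = 0.49, so 1−k⁴ = 0.9424.
d_o³ = 16T/[π τ_allow (1−k⁴)] = 16×889000/(π×37.78×0.9424) = 127200 mm³.
d_o = 50.29 mm.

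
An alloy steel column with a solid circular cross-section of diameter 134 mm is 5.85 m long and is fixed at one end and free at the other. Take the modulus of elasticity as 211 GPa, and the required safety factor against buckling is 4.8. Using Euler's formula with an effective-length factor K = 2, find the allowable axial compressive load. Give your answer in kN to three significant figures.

P_allow = 50.2 kN

I = πd⁴/64 = π×134⁴/64 = 1.583×10^7 mm⁴.
Effective length L_e = KL = 2×5.85 m = 11700 mm.
Euler critical load P_cr = π²EI/L_e² = π²×211000×1.583×10^7/11700² = 240800 N.
P_allow = P_cr/n = 240800/4.8 = 50160 N.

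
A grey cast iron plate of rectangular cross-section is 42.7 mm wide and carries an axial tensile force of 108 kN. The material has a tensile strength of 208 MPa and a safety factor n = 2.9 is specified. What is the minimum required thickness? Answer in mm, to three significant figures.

t = 35.3 mm

σ_allow = 208/2.9 = 71.72 MPa.
Required area A = F/σ_allow = 108000/71.72 = 1506 mm².
t = A/w = 1506/42.7 = 35.26 mm.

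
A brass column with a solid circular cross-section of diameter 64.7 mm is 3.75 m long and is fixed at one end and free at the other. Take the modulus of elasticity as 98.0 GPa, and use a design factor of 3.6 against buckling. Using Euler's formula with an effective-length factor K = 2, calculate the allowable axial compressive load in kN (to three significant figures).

I = πd⁴/64 = π×64.7⁴/64 = 860200 mm⁴.
Effective length L_e = KL = 2×3.75 m = 7500 mm.
Euler critical load P_cr = π²EI/L_e² = π²×98000×860200/7500² = 14790 N.
P_allow = P_cr/n = 14790/3.6 = 4109 N.

P_allow = 4.11 kN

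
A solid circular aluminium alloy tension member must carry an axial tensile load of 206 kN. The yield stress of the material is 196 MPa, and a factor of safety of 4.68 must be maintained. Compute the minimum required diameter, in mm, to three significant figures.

d = 79.1 mm

Allowable stress σ_allow = 196/4.68 = 41.88 MPa.
Required area A = F/σ_allow = 206000/41.88 = 4919 mm².
A = πd²/4 → d = √(4A/π) = 79.14 mm.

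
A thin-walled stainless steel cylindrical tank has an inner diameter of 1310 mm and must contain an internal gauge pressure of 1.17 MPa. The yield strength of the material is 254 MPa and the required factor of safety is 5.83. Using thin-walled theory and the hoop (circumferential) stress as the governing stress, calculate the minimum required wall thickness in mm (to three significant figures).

t = 17.6 mm

σ_allow = 254/5.83 = 43.57 MPa.
Hoop stress σ_h = pD/(2t), so t = pD/(2σ_allow) = 1.17×1310/(2×43.57) = 17.59 mm.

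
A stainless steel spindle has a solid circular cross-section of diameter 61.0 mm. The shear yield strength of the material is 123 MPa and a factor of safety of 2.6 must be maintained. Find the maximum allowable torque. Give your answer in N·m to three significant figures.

T_allow = 2110 N·m

τ_allow = 123/2.6 = 47.31 MPa.
For a solid shaft T_allow = τ_allow·πd³/16; πd³/16 = π×61.0³/16 = 44570 mm³.
T_allow = 47.31×44570 = 2.108×10^6 N·mm = 2108 N·m.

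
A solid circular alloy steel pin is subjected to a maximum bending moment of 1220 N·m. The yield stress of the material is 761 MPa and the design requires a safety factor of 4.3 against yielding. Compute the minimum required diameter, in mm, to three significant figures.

d = 41.3 mm

σ_allow = 761/4.3 = 177.0 MPa.
For a solid circular section σ = 32M/(πd³), so d³ = 32M/(π σ_allow) = 32×1220000/(π×177.0) = 70220 mm³.
d = 41.26 mm.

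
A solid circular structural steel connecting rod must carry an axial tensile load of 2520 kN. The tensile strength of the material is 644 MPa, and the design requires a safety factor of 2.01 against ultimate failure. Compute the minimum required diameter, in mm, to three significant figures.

d = 100 mm

Allowable stress σ_allow = 644/2.01 = 320.4 MPa.
Required area A = F/σ_allow = 2520000/320.4 = 7865 mm².
A = πd²/4 → d = √(4A/π) = 100.1 mm.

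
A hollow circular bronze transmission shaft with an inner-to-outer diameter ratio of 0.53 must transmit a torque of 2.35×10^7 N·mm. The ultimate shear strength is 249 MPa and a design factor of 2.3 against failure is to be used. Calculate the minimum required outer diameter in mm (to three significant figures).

d_o = 106 mm

τ_allow = 249/2.3 = 108.3 MPa.
For a hollow shaft τ = 16T/[πd_o³(1−k⁴)] with k = 0.53, so 1−k⁴ = 0.9211.
d_o³ = 16T/[π τ_allow (1−k⁴)] = 16×2.3500×10^7/(π×108.3×0.9211) = 1.200×10^6 mm³.
d_o = 106.3 mm.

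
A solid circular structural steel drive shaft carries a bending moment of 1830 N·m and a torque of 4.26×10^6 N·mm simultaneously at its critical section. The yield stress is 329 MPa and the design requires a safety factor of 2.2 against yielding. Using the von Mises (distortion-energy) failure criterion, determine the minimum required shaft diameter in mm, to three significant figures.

d = 65.5 mm

σ_allow = σ_y/n = 329/2.2 = 149.5 MPa.
For a solid shaft σ_b = 32M/(πd³) and τ = 16T/(πd³), so the von Mises stress is σ' = (16/πd³)·√(4M²+3T²).
√(4M²+3T²) = √(4×(1.830×10^6)² + 3×(4.260×10^6)²) = 8.236×10^6 N·mm.
d³ = 16×8.236×10^6/(π×149.5) = 280500 mm³.
d = 65.46 mm.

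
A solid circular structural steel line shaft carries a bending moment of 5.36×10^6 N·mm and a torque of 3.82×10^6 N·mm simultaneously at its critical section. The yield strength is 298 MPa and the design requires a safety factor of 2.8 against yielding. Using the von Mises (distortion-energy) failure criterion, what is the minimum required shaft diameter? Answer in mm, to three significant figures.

σ_allow = σ_y/n = 298/2.8 = 106.4 MPa.
For a solid shaft σ_b = 32M/(πd³) and τ = 16T/(πd³), so the von Mises stress is σ' = (16/πd³)·√(4M²+3T²).
√(4M²+3T²) = √(4×(5.360×10^6)² + 3×(3.820×10^6)²) = 1.260×10^7 N·mm.
d³ = 16×1.260×10^7/(π×106.4) = 602800 mm³.
d = 84.48 mm.

d = 84.5 mm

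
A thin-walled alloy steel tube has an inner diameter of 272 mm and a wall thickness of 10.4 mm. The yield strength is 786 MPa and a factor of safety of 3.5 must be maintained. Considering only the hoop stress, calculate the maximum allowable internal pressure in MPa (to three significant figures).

p_allow = 17.2 MPa

σ_allow = 786/3.5 = 224.6 MPa.
σ_h = pD/(2t) → p_allow = 2σ_allow t/D = 2×224.6×10.4/272 = 17.17 MPa.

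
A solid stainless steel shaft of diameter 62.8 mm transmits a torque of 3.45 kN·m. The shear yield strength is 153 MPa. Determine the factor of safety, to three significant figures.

τ = 16T/(πd³) = 16×3450000/(π×62.8³) = 70.94 MPa.
n = τ_limit/τ = 153/70.94 = 2.157.

n = 2.16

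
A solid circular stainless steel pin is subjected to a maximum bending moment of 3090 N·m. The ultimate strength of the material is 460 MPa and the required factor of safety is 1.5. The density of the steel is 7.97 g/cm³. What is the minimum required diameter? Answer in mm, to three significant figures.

σ_allow = 460/1.5 = 306.7 MPa.
For a solid circular section σ = 32M/(πd³), so d³ = 32M/(π σ_allow) = 32×3090000/(π×306.7) = 102600 mm³.
d = 46.82 mm.

d = 46.8 mm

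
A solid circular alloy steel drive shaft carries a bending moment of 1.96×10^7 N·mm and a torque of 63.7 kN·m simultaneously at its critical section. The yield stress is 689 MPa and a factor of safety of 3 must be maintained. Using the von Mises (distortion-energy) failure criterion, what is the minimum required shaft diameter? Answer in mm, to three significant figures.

σ_allow = σ_y/n = 689/3 = 229.7 MPa.
For a solid shaft σ_b = 32M/(πd³) and τ = 16T/(πd³), so the von Mises stress is σ' = (16/πd³)·√(4M²+3T²).
√(4M²+3T²) = √(4×(1.960×10^7)² + 3×(6.370×10^7)²) = 1.171×10^8 N·mm.
d³ = 16×1.171×10^8/(π×229.7) = 2.596×10^6 mm³.
d = 137.4 mm.

d = 137 mm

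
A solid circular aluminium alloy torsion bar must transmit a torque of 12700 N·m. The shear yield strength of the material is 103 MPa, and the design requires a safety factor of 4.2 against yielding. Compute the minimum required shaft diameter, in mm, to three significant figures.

d = 138 mm

Allowable shear stress τ_allow = 103/4.2 = 24.52 MPa.
For a solid shaft τ = 16T/(πd³), so d³ = 16T/(π τ_allow) = 16×1.2700×10^7/(π×24.52) = 2.637×10^6 mm³.
d = (2.637×10^6)^(1/3) = 138.2 mm.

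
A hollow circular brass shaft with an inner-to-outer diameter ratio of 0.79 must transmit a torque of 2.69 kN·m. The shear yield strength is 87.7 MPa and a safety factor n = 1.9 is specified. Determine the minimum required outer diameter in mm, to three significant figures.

τ_allow = 87.7/1.9 = 46.16 MPa.
For a hollow shaft τ = 16T/[πd_o³(1−k⁴)] with k = 0.79, so 1−k⁴ = 0.6105.
d_o³ = 16T/[π τ_allow (1−k⁴)] = 16×2690000/(π×46.16×0.6105) = 486200 mm³.
d_o = 78.63 mm.

d_o = 78.6 mm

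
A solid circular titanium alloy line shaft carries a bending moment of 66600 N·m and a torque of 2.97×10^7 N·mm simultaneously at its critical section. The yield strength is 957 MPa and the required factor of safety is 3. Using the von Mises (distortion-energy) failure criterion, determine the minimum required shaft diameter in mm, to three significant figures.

σ_allow = σ_y/n = 957/3 = 319.0 MPa.
For a solid shaft σ_b = 32M/(πd³) and τ = 16T/(πd³), so the von Mises stress is σ' = (16/πd³)·√(4M²+3T²).
√(4M²+3T²) = √(4×(6.660×10^7)² + 3×(2.970×10^7)²) = 1.428×10^8 N·mm.
d³ = 16×1.428×10^8/(π×319.0) = 2.280×10^6 mm³.
d = 131.6 mm.

d = 132 mm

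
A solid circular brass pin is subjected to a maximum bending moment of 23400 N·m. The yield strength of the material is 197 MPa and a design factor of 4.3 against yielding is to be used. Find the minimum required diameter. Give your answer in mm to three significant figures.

σ_allow = 197/4.3 = 45.81 MPa.
For a solid circular section σ = 32M/(πd³), so d³ = 32M/(π σ_allow) = 32×2.3400×10^7/(π×45.81) = 5.203×10^6 mm³.
d = 173.3 mm.

d = 173 mm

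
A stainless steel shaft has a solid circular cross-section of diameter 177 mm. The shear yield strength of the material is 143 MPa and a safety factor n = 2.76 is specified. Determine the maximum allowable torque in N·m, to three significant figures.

τ_allow = 143/2.76 = 51.81 MPa.
For a solid shaft T_allow = τ_allow·πd³/16; πd³/16 = π×177³/16 = 1.089×10^6 mm³.
T_allow = 51.81×1.089×10^6 = 5.641×10^7 N·mm = 56410 N·m.

T_allow = 56400 N·m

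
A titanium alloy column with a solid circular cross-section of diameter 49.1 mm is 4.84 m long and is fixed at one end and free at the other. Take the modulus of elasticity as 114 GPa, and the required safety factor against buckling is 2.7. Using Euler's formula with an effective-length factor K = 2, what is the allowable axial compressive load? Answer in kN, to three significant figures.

I = πd⁴/64 = π×49.1⁴/64 = 285300 mm⁴.
Effective length L_e = KL = 2×4.84 m = 9680 mm.
Euler critical load P_cr = π²EI/L_e² = π²×114000×285300/9680² = 3426 N.
P_allow = P_cr/n = 3426/2.7 = 1269 N.

P_allow = 1.27 kN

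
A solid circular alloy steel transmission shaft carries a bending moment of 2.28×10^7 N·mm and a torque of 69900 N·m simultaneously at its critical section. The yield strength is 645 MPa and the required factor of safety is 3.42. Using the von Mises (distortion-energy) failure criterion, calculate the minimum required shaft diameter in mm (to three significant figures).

σ_allow = σ_y/n = 645/3.42 = 188.6 MPa.
For a solid shaft σ_b = 32M/(πd³) and τ = 16T/(πd³), so the von Mises stress is σ' = (16/πd³)·√(4M²+3T²).
√(4M²+3T²) = √(4×(2.280×10^7)² + 3×(6.990×10^7)²) = 1.294×10^8 N·mm.
d³ = 16×1.294×10^8/(π×188.6) = 3.494×10^6 mm³.
d = 151.7 mm.

d = 152 mm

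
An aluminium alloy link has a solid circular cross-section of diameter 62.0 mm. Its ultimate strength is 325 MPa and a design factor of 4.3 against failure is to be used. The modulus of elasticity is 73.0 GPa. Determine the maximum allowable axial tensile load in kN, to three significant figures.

σ_allow = 325/4.3 = 75.58 MPa.
A = πd²/4 = π×62.0²/4 = 3019 mm².
F_allow = σ_allow × A = 75.58×3019 = 228200 N.

F_allow = 228 kN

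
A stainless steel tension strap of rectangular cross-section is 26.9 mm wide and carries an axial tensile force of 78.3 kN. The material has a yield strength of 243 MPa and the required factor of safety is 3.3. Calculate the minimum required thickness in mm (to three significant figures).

σ_allow = 243/3.3 = 73.64 MPa.
Required area A = F/σ_allow = 78300/73.64 = 1063 mm².
t = A/w = 1063/26.9 = 39.53 mm.

t = 39.5 mm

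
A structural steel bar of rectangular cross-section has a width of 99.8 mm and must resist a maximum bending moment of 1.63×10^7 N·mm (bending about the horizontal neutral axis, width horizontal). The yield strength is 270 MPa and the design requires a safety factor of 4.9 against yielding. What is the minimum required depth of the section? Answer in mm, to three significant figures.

h = 133 mm

σ_allow = 270/4.9 = 55.10 MPa.
For a rectangular section σ = 6M/(bh²), so h² = 6M/(b σ_allow) = 6×1.6300×10^7/(99.8×55.10) = 17780 mm².
h = 133.4 mm.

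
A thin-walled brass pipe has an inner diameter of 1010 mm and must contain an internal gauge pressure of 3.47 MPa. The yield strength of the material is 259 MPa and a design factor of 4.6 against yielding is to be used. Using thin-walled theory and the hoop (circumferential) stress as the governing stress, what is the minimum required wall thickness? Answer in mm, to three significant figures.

σ_allow = 259/4.6 = 56.30 MPa.
Hoop stress σ_h = pD/(2t), so t = pD/(2σ_allow) = 3.47×1010/(2×56.30) = 31.12 mm.

t = 31.1 mm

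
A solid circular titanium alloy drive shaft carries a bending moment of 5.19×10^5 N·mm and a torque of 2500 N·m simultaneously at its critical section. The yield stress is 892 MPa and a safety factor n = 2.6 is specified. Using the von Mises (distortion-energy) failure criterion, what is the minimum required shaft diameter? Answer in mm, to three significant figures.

σ_allow = σ_y/n = 892/2.6 = 343.1 MPa.
For a solid shaft σ_b = 32M/(πd³) and τ = 16T/(πd³), so the von Mises stress is σ' = (16/πd³)·√(4M²+3T²).
√(4M²+3T²) = √(4×(519000)² + 3×(2.500×10^6)²) = 4.453×10^6 N·mm.
d³ = 16×4.453×10^6/(π×343.1) = 66100 mm³.
d = 40.43 mm.

d = 40.4 mm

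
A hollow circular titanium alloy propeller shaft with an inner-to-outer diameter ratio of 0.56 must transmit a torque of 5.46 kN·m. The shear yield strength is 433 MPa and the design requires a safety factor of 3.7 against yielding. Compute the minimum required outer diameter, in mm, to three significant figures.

d_o = 64.1 mm

τ_allow = 433/3.7 = 117.0 MPa.
For a hollow shaft τ = 16T/[πd_o³(1−k⁴)] with k = 0.56, so 1−k⁴ = 0.9017.
d_o³ = 16T/[π τ_allow (1−k⁴)] = 16×5460000/(π×117.0×0.9017) = 263500 mm³.
d_o = 64.11 mm.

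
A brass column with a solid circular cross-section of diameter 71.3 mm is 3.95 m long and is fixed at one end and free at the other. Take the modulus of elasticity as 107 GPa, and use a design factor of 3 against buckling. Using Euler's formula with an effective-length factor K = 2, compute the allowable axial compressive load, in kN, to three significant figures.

I = πd⁴/64 = π×71.3⁴/64 = 1.269×10^6 mm⁴.
Effective length L_e = KL = 2×3.95 m = 7900 mm.
Euler critical load P_cr = π²EI/L_e² = π²×107000×1.269×10^6/7900² = 21470 N.
P_allow = P_cr/n = 21470/3 = 7155 N.

P_allow = 7.16 kN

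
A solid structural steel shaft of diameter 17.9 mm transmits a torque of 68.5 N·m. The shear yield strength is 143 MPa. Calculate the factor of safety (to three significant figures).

τ = 16T/(πd³) = 16×68500/(π×17.9³) = 60.83 MPa.
n = τ_limit/τ = 143/60.83 = 2.351.

n = 2.35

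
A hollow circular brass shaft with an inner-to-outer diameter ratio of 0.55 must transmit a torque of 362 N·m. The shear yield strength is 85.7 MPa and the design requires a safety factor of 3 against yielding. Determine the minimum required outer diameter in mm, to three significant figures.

τ_allow = 85.7/3 = 28.57 MPa.
For a hollow shaft τ = 16T/[πd_o³(1−k⁴)] with k = 0.55, so 1−k⁴ = 0.9085.
d_o³ = 16T/[π τ_allow (1−k⁴)] = 16×362000/(π×28.57×0.9085) = 71040 mm³.
d_o = 41.42 mm.

d_o = 41.4 mm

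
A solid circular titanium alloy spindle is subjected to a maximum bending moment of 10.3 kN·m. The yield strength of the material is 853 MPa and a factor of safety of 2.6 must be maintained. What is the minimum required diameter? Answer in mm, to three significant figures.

σ_allow = 853/2.6 = 328.1 MPa.
For a solid circular section σ = 32M/(πd³), so d³ = 32M/(π σ_allow) = 32×1.0300×10^7/(π×328.1) = 319800 mm³.
d = 68.38 mm.

d = 68.4 mm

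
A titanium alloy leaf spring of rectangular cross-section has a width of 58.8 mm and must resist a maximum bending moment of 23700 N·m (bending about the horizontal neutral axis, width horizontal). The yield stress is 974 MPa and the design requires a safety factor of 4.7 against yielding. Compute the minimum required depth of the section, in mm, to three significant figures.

σ_allow = 974/4.7 = 207.2 MPa.
For a rectangular section σ = 6M/(bh²), so h² = 6M/(b σ_allow) = 6×2.3700×10^7/(58.8×207.2) = 11670 mm².
h = 108.0 mm.

h = 108 mm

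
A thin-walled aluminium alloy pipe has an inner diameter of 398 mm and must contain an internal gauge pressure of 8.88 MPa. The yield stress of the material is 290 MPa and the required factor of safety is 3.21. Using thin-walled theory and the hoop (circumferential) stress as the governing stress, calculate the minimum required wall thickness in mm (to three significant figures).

t = 19.6 mm

σ_allow = 290/3.21 = 90.34 MPa.
Hoop stress σ_h = pD/(2t), so t = pD/(2σ_allow) = 8.88×398/(2×90.34) = 19.56 mm.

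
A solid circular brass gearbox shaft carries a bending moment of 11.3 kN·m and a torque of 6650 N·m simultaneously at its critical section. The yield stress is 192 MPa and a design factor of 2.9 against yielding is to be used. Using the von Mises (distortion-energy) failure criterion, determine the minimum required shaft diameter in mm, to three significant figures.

d = 125 mm

σ_allow = σ_y/n = 192/2.9 = 66.21 MPa.
For a solid shaft σ_b = 32M/(πd³) and τ = 16T/(πd³), so the von Mises stress is σ' = (16/πd³)·√(4M²+3T²).
√(4M²+3T²) = √(4×(1.130×10^7)² + 3×(6.650×10^6)²) = 2.537×10^7 N·mm.
d³ = 16×2.537×10^7/(π×66.21) = 1.951×10^6 mm³.
d = 125.0 mm.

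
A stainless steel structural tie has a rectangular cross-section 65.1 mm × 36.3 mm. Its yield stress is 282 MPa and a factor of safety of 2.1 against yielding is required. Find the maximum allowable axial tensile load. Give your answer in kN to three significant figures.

F_allow = 317 kN

σ_allow = 282/2.1 = 134.3 MPa.
A = 65.1×36.3 = 2363 mm².
F_allow = σ_allow × A = 134.3×2363 = 317300 N.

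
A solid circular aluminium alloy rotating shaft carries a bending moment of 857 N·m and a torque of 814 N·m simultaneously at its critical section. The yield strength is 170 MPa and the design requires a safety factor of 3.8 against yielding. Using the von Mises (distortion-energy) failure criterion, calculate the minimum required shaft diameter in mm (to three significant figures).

d = 63.2 mm

σ_allow = σ_y/n = 170/3.8 = 44.74 MPa.
For a solid shaft σ_b = 32M/(πd³) and τ = 16T/(πd³), so the von Mises stress is σ' = (16/πd³)·√(4M²+3T²).
√(4M²+3T²) = √(4×(857000)² + 3×(814000)²) = 2.219×10^6 N·mm.
d³ = 16×2.219×10^6/(π×44.74) = 252700 mm³.
d = 63.22 mm.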